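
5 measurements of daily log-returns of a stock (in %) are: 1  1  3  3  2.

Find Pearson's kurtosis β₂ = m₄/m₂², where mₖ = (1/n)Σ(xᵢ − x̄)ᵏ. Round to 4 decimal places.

x̄ = 2.0000
Σ(xᵢ − x̄)² = 4.0000 ⇒ m₂ = 0.80000
Σ(xᵢ − x̄)⁴ = 4.0000 ⇒ m₄ = 0.80000
m₂² = 0.64000
β₂ = m₄/m₂² = 0.80000 / 0.64000 ≈ 1.2500

1.2500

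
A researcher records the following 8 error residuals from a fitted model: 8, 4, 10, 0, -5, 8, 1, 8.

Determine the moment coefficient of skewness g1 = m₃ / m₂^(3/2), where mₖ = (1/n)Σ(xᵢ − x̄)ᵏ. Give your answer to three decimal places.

x̄ = (8 + 4 + 10 + 0 - 5 + 8 + 1 + 8) / 8 = 4.2500
deviations (xᵢ − x̄): 3.7500, -0.2500, 5.7500, -4.2500, -9.2500, 3.7500, -3.2500, 3.7500
Σ(xᵢ − x̄)² = 189.5000 ⇒ m₂ = 189.5000/8 = 23.68750
Σ(xᵢ − x̄)³ = -554.2500 ⇒ m₃ = -554.2500/8 = -69.28125
m₂^(3/2) = 23.68750^(1.5) = 115.28660
g1 = m₃ / m₂^(3/2) = -69.28125 / 115.28660 ≈ -0.601

-0.601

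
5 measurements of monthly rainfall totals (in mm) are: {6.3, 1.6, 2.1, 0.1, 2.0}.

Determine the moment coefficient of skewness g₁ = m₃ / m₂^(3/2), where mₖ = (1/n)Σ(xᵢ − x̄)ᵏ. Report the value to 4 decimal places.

x̄ = (6.3 + 1.6 + 2.1 + 0.1 + 2.0) / 5 = 2.4200
deviations (xᵢ − x̄): 3.8800, -0.8200, -0.3200, -2.3200, -0.4200
Σ(xᵢ − x̄)² = 21.3880 ⇒ m₂ = 21.3880/5 = 4.27760
Σ(xᵢ − x̄)³ = 45.2657 ⇒ m₃ = 45.2657/5 = 9.05314
m₂^(3/2) = 4.27760^(1.5) = 8.84709
g₁ = m₃ / m₂^(3/2) = 9.05314 / 8.84709 ≈ 1.0233

1.0233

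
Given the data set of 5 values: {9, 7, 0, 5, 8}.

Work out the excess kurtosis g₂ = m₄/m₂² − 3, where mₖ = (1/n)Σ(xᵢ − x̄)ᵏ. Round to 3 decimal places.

x̄ = 5.8000
Σ(xᵢ − x̄)² = 50.8000 ⇒ m₂ = 10.16000
Σ(xᵢ − x̄)⁴ = 1262.4160 ⇒ m₄ = 252.48320
m₂² = 103.22560
g₂ = m₄/m₂² − 3 = 2.44594 − 3 ≈ -0.554

-0.554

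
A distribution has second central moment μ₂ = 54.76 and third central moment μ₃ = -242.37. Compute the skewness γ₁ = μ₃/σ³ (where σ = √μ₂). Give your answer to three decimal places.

-0.598

σ = √μ₂ = √54.76 = 7.40000
σ³ = μ₂^(3/2) = 405.22400
γ₁ = μ₃/σ³ = -242.37 / 405.22400 ≈ -0.598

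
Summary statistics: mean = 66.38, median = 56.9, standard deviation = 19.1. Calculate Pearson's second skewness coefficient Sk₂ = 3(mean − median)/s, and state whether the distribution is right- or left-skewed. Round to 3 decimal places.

1.489, right-skewed

Sk₂ = 3(66.38 − 56.9) / 19.1 = 3 × 9.4800 / 19.1
    = 28.4400 / 19.1 ≈ 1.489
Sk₂ > 0 ⇒ mean > median ⇒ right-skewed (positive skew).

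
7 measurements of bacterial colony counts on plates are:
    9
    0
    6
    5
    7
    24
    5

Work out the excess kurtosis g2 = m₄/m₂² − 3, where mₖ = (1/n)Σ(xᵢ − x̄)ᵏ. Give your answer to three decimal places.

x̄ = 8.0000
Σ(xᵢ − x̄)² = 344.0000 ⇒ m₂ = 49.14286
Σ(xᵢ − x̄)⁴ = 69812.0000 ⇒ m₄ = 9973.14286
m₂² = 2415.02041
g2 = m₄/m₂² − 3 = 4.12963 − 3 ≈ 1.130

1.130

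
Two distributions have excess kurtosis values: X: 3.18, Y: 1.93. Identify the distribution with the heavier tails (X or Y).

Higher excess kurtosis ⇒ heavier tails relative to the normal distribution.
3.18 vs 1.93: the larger is 3.18, so X has heavier tails.

X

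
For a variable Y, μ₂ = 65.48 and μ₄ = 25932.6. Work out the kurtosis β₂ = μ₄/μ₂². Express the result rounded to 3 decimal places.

μ₂² = 65.48² = 4287.63040
μ₄/μ₂² = 25932.6 / 4287.63040 = 6.04824
β₂ ≈ 6.048

6.048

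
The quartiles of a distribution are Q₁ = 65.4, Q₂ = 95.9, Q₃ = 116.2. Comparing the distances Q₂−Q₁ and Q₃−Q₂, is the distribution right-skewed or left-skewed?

left-skewed

Q₂ − Q₁ = 30.5;  Q₃ − Q₂ = 20.3
Q₂ − Q₁ > Q₃ − Q₂ ⇒ the lower half is more spread out ⇒ left-skewed.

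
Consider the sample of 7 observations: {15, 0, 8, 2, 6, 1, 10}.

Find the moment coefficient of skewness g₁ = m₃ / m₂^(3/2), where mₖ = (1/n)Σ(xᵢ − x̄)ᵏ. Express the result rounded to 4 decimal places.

x̄ = (15 + 0 + 8 + 2 + 6 + 1 + 10) / 7 = 6.0000
deviations (xᵢ − x̄): 9.0000, -6.0000, 2.0000, -4.0000, 0.0000, -5.0000, 4.0000
Σ(xᵢ − x̄)² = 178.0000 ⇒ m₂ = 178.0000/7 = 25.42857
Σ(xᵢ − x̄)³ = 396.0000 ⇒ m₃ = 396.0000/7 = 56.57143
m₂^(3/2) = 25.42857^(1.5) = 128.22802
g₁ = m₃ / m₂^(3/2) = 56.57143 / 128.22802 ≈ 0.4412

0.4412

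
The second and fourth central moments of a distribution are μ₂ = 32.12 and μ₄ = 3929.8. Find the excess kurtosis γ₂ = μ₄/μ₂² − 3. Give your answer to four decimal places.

μ₂² = 32.12² = 1031.69440
μ₄/μ₂² = 3929.8 / 1031.69440 = 3.80907
γ₂ = 3.80907 − 3 ≈ 0.8091

0.8091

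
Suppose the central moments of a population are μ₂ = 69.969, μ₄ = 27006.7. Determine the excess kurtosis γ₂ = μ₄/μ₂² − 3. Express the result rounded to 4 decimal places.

μ₂² = 69.969² = 4895.66096
μ₄/μ₂² = 27006.7 / 4895.66096 = 5.51646
γ₂ = 5.51646 − 3 ≈ 2.5165

2.5165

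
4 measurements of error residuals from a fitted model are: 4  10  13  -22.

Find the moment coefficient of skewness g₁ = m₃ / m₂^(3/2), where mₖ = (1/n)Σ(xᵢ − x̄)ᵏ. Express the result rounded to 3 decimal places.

-0.974

x̄ = (4 + 10 + 13 - 22) / 4 = 1.2500
deviations (xᵢ − x̄): 2.7500, 8.7500, 11.7500, -23.2500
Σ(xᵢ − x̄)² = 762.7500 ⇒ m₂ = 762.7500/4 = 190.68750
Σ(xᵢ − x̄)³ = -10255.1250 ⇒ m₃ = -10255.1250/4 = -2563.78125
m₂^(3/2) = 190.68750^(1.5) = 2633.19691
g₁ = m₃ / m₂^(3/2) = -2563.78125 / 2633.19691 ≈ -0.974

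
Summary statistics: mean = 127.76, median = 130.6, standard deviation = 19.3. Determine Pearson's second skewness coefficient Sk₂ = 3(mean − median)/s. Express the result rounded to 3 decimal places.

Sk₂ = 3(127.76 − 130.6) / 19.3 = 3 × -2.8400 / 19.3
    = -8.5200 / 19.3 ≈ -0.441

-0.441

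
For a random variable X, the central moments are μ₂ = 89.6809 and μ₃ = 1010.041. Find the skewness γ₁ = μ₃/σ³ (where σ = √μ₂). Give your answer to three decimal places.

σ = √μ₂ = √89.6809 = 9.47000
σ³ = μ₂^(3/2) = 849.27812
γ₁ = μ₃/σ³ = 1010.041 / 849.27812 ≈ 1.189

1.189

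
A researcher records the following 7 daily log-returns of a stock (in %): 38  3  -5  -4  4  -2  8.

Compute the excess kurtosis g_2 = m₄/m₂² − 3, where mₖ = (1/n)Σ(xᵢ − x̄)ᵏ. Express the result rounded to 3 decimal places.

1.289

x̄ = 6.0000
Σ(xᵢ − x̄)² = 1326.0000 ⇒ m₂ = 189.42857
Σ(xᵢ − x̄)⁴ = 1077426.0000 ⇒ m₄ = 153918.00000
m₂² = 35883.18367
g_2 = m₄/m₂² − 3 = 4.28942 − 3 ≈ 1.289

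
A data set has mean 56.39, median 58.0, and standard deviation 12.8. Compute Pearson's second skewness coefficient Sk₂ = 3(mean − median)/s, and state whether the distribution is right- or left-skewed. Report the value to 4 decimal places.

Sk₂ = 3(56.39 − 58.0) / 12.8 = 3 × -1.6100 / 12.8
    = -4.8300 / 12.8 ≈ -0.3773
Sk₂ < 0 ⇒ mean < median ⇒ left-skewed (negative skew).

-0.3773, left-skewed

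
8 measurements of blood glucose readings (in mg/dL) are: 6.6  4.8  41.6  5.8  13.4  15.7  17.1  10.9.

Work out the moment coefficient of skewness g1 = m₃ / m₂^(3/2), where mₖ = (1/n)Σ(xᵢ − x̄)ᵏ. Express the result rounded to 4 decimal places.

1.6230

x̄ = (6.6 + 4.8 + 41.6 + 5.8 + 13.4 + 15.7 + 17.1 + 10.9) / 8 = 14.4875
deviations (xᵢ − x̄): -7.8875, -9.6875, 27.1125, -8.6875, -1.0875, 1.2125, 2.6125, -3.5875
Σ(xᵢ − x̄)² = 988.9688 ⇒ m₂ = 988.9688/8 = 123.62109
Σ(xᵢ − x̄)³ = 17846.6993 ⇒ m₃ = 17846.6993/8 = 2230.83742
m₂^(3/2) = 123.62109^(1.5) = 1374.48142
g1 = m₃ / m₂^(3/2) = 2230.83742 / 1374.48142 ≈ 1.6230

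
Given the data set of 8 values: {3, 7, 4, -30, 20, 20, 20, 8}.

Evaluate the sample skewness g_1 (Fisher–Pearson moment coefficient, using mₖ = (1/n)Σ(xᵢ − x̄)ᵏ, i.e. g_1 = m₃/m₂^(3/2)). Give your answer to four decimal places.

-1.4105

x̄ = (3 + 7 + 4 - 30 + 20 + 20 + 20 + 8) / 8 = 6.5000
deviations (xᵢ − x̄): -3.5000, 0.5000, -2.5000, -36.5000, 13.5000, 13.5000, 13.5000, 1.5000
Σ(xᵢ − x̄)² = 1900.0000 ⇒ m₂ = 1900.0000/8 = 237.50000
Σ(xᵢ − x̄)³ = -41301.0000 ⇒ m₃ = -41301.0000/8 = -5162.62500
m₂^(3/2) = 237.50000^(1.5) = 3660.12081
g_1 = m₃ / m₂^(3/2) = -5162.62500 / 3660.12081 ≈ -1.4105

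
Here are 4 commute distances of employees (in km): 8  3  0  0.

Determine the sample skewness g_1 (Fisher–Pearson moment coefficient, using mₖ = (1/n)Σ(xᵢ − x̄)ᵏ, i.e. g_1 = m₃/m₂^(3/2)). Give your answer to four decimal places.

0.7379

x̄ = (8 + 3 + 0 + 0) / 4 = 2.7500
deviations (xᵢ − x̄): 5.2500, 0.2500, -2.7500, -2.7500
Σ(xᵢ − x̄)² = 42.7500 ⇒ m₂ = 42.7500/4 = 10.68750
Σ(xᵢ − x̄)³ = 103.1250 ⇒ m₃ = 103.1250/4 = 25.78125
m₂^(3/2) = 10.68750^(1.5) = 34.93930
g_1 = m₃ / m₂^(3/2) = 25.78125 / 34.93930 ≈ 0.7379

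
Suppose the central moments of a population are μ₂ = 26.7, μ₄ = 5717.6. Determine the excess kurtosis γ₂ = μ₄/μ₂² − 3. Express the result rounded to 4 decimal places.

μ₂² = 26.7² = 712.89000
μ₄/μ₂² = 5717.6 / 712.89000 = 8.02031
γ₂ = 8.02031 − 3 ≈ 5.0203

5.0203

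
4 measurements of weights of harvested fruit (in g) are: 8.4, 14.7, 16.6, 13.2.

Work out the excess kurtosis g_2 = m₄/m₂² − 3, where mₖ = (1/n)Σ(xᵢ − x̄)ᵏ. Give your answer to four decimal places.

x̄ = 13.2250
Σ(xᵢ − x̄)² = 36.8475 ⇒ m₂ = 9.21188
Σ(xᵢ − x̄)⁴ = 676.4672 ⇒ m₄ = 169.11680
m₂² = 84.85864
g_2 = m₄/m₂² − 3 = 1.99292 − 3 ≈ -1.0071

-1.0071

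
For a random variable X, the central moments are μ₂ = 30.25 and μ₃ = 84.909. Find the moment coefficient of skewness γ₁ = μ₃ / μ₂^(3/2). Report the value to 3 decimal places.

σ = √μ₂ = √30.25 = 5.50000
σ³ = μ₂^(3/2) = 166.37500
γ₁ = μ₃/σ³ = 84.909 / 166.37500 ≈ 0.510

0.510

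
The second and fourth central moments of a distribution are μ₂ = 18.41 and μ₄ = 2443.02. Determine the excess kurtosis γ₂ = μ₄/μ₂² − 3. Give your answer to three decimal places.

4.208

μ₂² = 18.41² = 338.92810
μ₄/μ₂² = 2443.02 / 338.92810 = 7.20808
γ₂ = 7.20808 − 3 ≈ 4.208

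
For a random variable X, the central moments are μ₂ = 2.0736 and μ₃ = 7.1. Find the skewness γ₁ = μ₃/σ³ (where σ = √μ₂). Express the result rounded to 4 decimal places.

σ = √μ₂ = √2.0736 = 1.44000
σ³ = μ₂^(3/2) = 2.98598
γ₁ = μ₃/σ³ = 7.1 / 2.98598 ≈ 2.3778

2.3778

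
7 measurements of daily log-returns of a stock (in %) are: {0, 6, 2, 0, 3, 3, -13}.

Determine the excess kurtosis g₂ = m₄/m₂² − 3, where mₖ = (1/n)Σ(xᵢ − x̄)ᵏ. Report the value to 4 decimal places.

1.2382

x̄ = 0.1429
Σ(xᵢ − x̄)² = 226.8571 ⇒ m₂ = 32.40816
Σ(xᵢ − x̄)⁴ = 31159.3586 ⇒ m₄ = 4451.33694
m₂² = 1050.28905
g₂ = m₄/m₂² − 3 = 4.23820 − 3 ≈ 1.2382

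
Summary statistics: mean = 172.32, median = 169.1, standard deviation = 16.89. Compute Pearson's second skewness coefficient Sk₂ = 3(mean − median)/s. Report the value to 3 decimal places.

Sk₂ = 3(172.32 − 169.1) / 16.89 = 3 × 3.2200 / 16.89
    = 9.6600 / 16.89 ≈ 0.572

0.572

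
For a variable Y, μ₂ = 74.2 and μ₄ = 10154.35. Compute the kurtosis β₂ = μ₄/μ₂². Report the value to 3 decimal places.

μ₂² = 74.2² = 5505.64000
μ₄/μ₂² = 10154.35 / 5505.64000 = 1.84435
β₂ ≈ 1.844

1.844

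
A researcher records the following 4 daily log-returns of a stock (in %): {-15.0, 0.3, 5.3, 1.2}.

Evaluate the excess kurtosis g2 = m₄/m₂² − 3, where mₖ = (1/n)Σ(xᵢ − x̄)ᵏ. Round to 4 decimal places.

-0.7943

x̄ = -2.0500
Σ(xᵢ − x̄)² = 237.8100 ⇒ m₂ = 59.45250
Σ(xᵢ − x̄)⁴ = 31184.6234 ⇒ m₄ = 7796.15586
m₂² = 3534.59976
g2 = m₄/m₂² − 3 = 2.20567 − 3 ≈ -0.7943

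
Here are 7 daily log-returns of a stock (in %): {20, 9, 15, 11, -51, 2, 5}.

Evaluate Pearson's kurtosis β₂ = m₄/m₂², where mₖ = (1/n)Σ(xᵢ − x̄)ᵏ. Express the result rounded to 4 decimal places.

x̄ = 1.5714
Σ(xᵢ − x̄)² = 3439.7143 ⇒ m₂ = 491.38776
Σ(xᵢ − x̄)⁴ = 7797282.6997 ⇒ m₄ = 1113897.52853
m₂² = 241461.92586
β₂ = m₄/m₂² = 1113897.52853 / 241461.92586 ≈ 4.6131

4.6131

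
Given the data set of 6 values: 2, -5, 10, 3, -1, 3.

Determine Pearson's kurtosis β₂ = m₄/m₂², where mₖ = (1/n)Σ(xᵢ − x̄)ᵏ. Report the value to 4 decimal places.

2.5676

x̄ = 2.0000
Σ(xᵢ − x̄)² = 124.0000 ⇒ m₂ = 20.66667
Σ(xᵢ − x̄)⁴ = 6580.0000 ⇒ m₄ = 1096.66667
m₂² = 427.11111
β₂ = m₄/m₂² = 1096.66667 / 427.11111 ≈ 2.5676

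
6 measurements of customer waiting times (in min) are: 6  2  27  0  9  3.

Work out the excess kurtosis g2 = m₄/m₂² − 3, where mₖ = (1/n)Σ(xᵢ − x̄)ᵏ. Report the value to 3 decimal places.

0.498

x̄ = 7.8333
Σ(xᵢ − x̄)² = 490.8333 ⇒ m₂ = 81.80556
Σ(xᵢ − x̄)⁴ = 140436.1528 ⇒ m₄ = 23406.02546
m₂² = 6692.14892
g2 = m₄/m₂² − 3 = 3.49754 − 3 ≈ 0.498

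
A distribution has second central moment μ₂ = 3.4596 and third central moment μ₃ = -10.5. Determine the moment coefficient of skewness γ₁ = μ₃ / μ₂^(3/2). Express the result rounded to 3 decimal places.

-1.632

σ = √μ₂ = √3.4596 = 1.86000
σ³ = μ₂^(3/2) = 6.43486
γ₁ = μ₃/σ³ = -10.5 / 6.43486 ≈ -1.632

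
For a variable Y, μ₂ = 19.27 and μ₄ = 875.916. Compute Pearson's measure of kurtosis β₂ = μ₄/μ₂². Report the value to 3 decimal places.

μ₂² = 19.27² = 371.33290
μ₄/μ₂² = 875.916 / 371.33290 = 2.35884
β₂ ≈ 2.359

2.359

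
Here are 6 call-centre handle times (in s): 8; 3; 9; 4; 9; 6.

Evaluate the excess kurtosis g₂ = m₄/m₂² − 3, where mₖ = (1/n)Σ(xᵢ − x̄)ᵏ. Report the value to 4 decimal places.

x̄ = 6.5000
Σ(xᵢ − x̄)² = 33.5000 ⇒ m₂ = 5.58333
Σ(xᵢ − x̄)⁴ = 272.3750 ⇒ m₄ = 45.39583
m₂² = 31.17361
g₂ = m₄/m₂² − 3 = 1.45623 − 3 ≈ -1.5438

-1.5438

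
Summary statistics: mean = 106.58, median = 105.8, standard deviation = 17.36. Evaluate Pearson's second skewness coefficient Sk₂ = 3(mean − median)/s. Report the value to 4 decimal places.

Sk₂ = 3(106.58 − 105.8) / 17.36 = 3 × 0.7800 / 17.36
    = 2.3400 / 17.36 ≈ 0.1348

0.1348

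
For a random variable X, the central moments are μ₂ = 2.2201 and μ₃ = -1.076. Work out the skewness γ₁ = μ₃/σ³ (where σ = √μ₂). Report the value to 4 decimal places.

σ = √μ₂ = √2.2201 = 1.49000
σ³ = μ₂^(3/2) = 3.30795
γ₁ = μ₃/σ³ = -1.076 / 3.30795 ≈ -0.3253

-0.3253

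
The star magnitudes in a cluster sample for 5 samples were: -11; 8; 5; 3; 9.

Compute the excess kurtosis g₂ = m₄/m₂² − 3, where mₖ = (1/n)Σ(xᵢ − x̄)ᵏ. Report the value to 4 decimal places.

x̄ = 2.8000
Σ(xᵢ − x̄)² = 260.8000 ⇒ m₂ = 52.16000
Σ(xᵢ − x̄)⁴ = 38499.6160 ⇒ m₄ = 7699.92320
m₂² = 2720.66560
g₂ = m₄/m₂² − 3 = 2.83016 − 3 ≈ -0.1698

-0.1698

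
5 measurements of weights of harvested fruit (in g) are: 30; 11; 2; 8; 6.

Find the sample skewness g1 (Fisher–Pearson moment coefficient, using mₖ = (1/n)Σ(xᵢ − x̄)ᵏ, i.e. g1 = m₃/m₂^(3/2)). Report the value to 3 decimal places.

x̄ = (30 + 11 + 2 + 8 + 6) / 5 = 11.4000
deviations (xᵢ − x̄): 18.6000, -0.4000, -9.4000, -3.4000, -5.4000
Σ(xᵢ − x̄)² = 475.2000 ⇒ m₂ = 475.2000/5 = 95.04000
Σ(xᵢ − x̄)³ = 5407.4400 ⇒ m₃ = 5407.4400/5 = 1081.48800
m₂^(3/2) = 95.04000^(1.5) = 926.53033
g1 = m₃ / m₂^(3/2) = 1081.48800 / 926.53033 ≈ 1.167

1.167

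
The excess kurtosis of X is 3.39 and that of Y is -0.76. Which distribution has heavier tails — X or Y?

X

Higher excess kurtosis ⇒ heavier tails relative to the normal distribution.
3.39 vs -0.76: the larger is 3.39, so X has heavier tails. (X is leptokurtic — heavier-than-normal tails; the other is platykurtic.)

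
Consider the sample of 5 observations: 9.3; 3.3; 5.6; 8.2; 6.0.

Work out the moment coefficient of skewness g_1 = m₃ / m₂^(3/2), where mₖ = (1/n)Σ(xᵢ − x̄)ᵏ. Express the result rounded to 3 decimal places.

x̄ = (9.3 + 3.3 + 5.6 + 8.2 + 6.0) / 5 = 6.4800
deviations (xᵢ − x̄): 2.8200, -3.1800, -0.8800, 1.7200, -0.4800
Σ(xᵢ − x̄)² = 22.0280 ⇒ m₂ = 22.0280/5 = 4.40560
Σ(xᵢ − x̄)³ = -5.4353 ⇒ m₃ = -5.4353/5 = -1.08706
m₂^(3/2) = 4.40560^(1.5) = 9.24714
g_1 = m₃ / m₂^(3/2) = -1.08706 / 9.24714 ≈ -0.118

-0.118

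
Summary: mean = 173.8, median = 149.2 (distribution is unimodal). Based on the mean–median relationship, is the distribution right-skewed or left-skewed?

mean − median = 173.8 − 149.2 = 24.6
mean > median ⇒ the longer tail is on the right ⇒ right-skewed (positively skewed).

right-skewed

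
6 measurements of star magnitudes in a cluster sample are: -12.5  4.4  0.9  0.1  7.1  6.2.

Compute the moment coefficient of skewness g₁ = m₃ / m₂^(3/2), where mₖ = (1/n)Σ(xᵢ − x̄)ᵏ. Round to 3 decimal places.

-1.223

x̄ = (-12.5 + 4.4 + 0.9 + 0.1 + 7.1 + 6.2) / 6 = 1.0333
deviations (xᵢ − x̄): -13.5333, 3.3667, -0.1333, -0.9333, 6.0667, 5.1667
Σ(xᵢ − x̄)² = 258.8733 ⇒ m₂ = 258.8733/6 = 43.14556
Σ(xᵢ − x̄)³ = -2080.0996 ⇒ m₃ = -2080.0996/6 = -346.68326
m₂^(3/2) = 43.14556^(1.5) = 283.40277
g₁ = m₃ / m₂^(3/2) = -346.68326 / 283.40277 ≈ -1.223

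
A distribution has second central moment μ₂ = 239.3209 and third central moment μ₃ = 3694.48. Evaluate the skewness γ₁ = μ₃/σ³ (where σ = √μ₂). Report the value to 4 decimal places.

0.9979

σ = √μ₂ = √239.3209 = 15.47000
σ³ = μ₂^(3/2) = 3702.29432
γ₁ = μ₃/σ³ = 3694.48 / 3702.29432 ≈ 0.9979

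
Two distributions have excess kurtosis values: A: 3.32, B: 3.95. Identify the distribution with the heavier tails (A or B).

Higher excess kurtosis ⇒ heavier tails relative to the normal distribution.
3.32 vs 3.95: the larger is 3.95, so B has heavier tails.

B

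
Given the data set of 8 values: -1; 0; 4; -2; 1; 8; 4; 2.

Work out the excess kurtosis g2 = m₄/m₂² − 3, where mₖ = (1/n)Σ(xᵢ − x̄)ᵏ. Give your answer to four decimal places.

x̄ = 2.0000
Σ(xᵢ − x̄)² = 74.0000 ⇒ m₂ = 9.25000
Σ(xᵢ − x̄)⁴ = 1682.0000 ⇒ m₄ = 210.25000
m₂² = 85.56250
g2 = m₄/m₂² − 3 = 2.45727 − 3 ≈ -0.5427

-0.5427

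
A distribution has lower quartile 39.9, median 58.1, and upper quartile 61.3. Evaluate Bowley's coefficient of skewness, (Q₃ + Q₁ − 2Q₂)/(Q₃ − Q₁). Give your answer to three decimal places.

-0.701

numerator: Q₃ + Q₁ − 2Q₂ = 61.3 + 39.9 − 2×58.1 = -15.0000
denominator: Q₃ − Q₁ = 61.3 − 39.9 = 21.4000
Bowley skewness = -15.0000 / 21.4000 ≈ -0.701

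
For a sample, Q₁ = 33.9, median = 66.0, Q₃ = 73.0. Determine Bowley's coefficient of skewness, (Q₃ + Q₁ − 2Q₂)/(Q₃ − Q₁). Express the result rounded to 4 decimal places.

-0.6419

numerator: Q₃ + Q₁ − 2Q₂ = 73.0 + 33.9 − 2×66.0 = -25.1000
denominator: Q₃ − Q₁ = 73.0 − 33.9 = 39.1000
Bowley skewness = -25.1000 / 39.1000 ≈ -0.6419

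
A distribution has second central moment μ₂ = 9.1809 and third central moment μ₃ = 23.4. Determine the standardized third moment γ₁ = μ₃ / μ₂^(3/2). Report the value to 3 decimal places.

σ = √μ₂ = √9.1809 = 3.03000
σ³ = μ₂^(3/2) = 27.81813
γ₁ = μ₃/σ³ = 23.4 / 27.81813 ≈ 0.841

0.841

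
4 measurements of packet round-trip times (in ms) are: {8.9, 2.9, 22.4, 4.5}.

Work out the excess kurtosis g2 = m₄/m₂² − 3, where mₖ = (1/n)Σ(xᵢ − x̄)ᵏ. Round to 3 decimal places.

-0.900

x̄ = 9.6750
Σ(xᵢ − x̄)² = 235.2075 ⇒ m₂ = 58.80188
Σ(xᵢ − x̄)⁴ = 29044.3380 ⇒ m₄ = 7261.08451
m₂² = 3457.66050
g2 = m₄/m₂² − 3 = 2.10000 − 3 ≈ -0.900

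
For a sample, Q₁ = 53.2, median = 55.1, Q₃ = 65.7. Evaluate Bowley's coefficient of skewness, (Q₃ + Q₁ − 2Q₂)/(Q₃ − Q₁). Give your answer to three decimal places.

0.696

numerator: Q₃ + Q₁ − 2Q₂ = 65.7 + 53.2 − 2×55.1 = 8.7000
denominator: Q₃ − Q₁ = 65.7 − 53.2 = 12.5000
Bowley skewness = 8.7000 / 12.5000 ≈ 0.696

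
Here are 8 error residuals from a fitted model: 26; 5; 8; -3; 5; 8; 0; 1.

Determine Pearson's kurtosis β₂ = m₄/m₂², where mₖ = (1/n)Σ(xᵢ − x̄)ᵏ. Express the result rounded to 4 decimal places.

4.2552

x̄ = 6.2500
Σ(xᵢ − x̄)² = 551.5000 ⇒ m₂ = 68.93750
Σ(xᵢ − x̄)⁴ = 161778.9063 ⇒ m₄ = 20222.36328
m₂² = 4752.37891
β₂ = m₄/m₂² = 20222.36328 / 4752.37891 ≈ 4.2552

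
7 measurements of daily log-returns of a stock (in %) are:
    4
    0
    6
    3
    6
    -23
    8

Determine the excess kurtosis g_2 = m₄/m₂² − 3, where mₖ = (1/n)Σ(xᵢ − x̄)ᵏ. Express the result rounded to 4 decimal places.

1.6424

x̄ = 0.5714
Σ(xᵢ − x̄)² = 687.7143 ⇒ m₂ = 98.24490
Σ(xᵢ − x̄)⁴ = 313660.1691 ⇒ m₄ = 44808.59559
m₂² = 9652.05998
g_2 = m₄/m₂² − 3 = 4.64239 − 3 ≈ 1.6424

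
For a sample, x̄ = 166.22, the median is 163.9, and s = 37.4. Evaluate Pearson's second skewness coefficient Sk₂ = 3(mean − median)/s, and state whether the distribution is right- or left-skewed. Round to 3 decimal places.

Sk₂ = 3(166.22 − 163.9) / 37.4 = 3 × 2.3200 / 37.4
    = 6.9600 / 37.4 ≈ 0.186
Sk₂ > 0 ⇒ mean > median ⇒ right-skewed (positive skew).

0.186, right-skewed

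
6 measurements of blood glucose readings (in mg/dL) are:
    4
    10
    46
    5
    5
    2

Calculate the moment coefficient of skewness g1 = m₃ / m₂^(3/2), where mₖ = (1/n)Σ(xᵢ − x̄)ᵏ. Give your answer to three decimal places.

x̄ = (4 + 10 + 46 + 5 + 5 + 2) / 6 = 12.0000
deviations (xᵢ − x̄): -8.0000, -2.0000, 34.0000, -7.0000, -7.0000, -10.0000
Σ(xᵢ − x̄)² = 1422.0000 ⇒ m₂ = 1422.0000/6 = 237.00000
Σ(xᵢ − x̄)³ = 37098.0000 ⇒ m₃ = 37098.0000/6 = 6183.00000
m₂^(3/2) = 237.00000^(1.5) = 3648.56862
g1 = m₃ / m₂^(3/2) = 6183.00000 / 3648.56862 ≈ 1.695

1.695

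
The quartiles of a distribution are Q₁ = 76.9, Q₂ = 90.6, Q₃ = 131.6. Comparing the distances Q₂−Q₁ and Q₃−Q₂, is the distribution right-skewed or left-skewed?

right-skewed

Q₂ − Q₁ = 13.7;  Q₃ − Q₂ = 41.0
Q₃ − Q₂ > Q₂ − Q₁ ⇒ the upper half is more spread out ⇒ right-skewed.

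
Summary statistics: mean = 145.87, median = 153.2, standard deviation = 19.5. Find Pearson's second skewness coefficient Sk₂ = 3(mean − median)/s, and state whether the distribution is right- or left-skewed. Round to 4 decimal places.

Sk₂ = 3(145.87 − 153.2) / 19.5 = 3 × -7.3300 / 19.5
    = -21.9900 / 19.5 ≈ -1.1277
Sk₂ < 0 ⇒ mean < median ⇒ left-skewed (negative skew).

-1.1277, left-skewed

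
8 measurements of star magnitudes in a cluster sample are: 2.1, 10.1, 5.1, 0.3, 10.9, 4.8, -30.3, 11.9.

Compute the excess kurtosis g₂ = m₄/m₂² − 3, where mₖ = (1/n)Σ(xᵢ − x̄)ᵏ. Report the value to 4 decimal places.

x̄ = 1.8625
Σ(xᵢ − x̄)² = 1306.3188 ⇒ m₂ = 163.28984
Σ(xᵢ − x̄)⁴ = 1091654.6446 ⇒ m₄ = 136456.83057
m₂² = 26663.57307
g₂ = m₄/m₂² − 3 = 5.11772 − 3 ≈ 2.1177

2.1177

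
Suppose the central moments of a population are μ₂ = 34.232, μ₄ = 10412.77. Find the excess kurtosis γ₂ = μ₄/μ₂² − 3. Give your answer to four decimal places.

5.8859

μ₂² = 34.232² = 1171.82982
μ₄/μ₂² = 10412.77 / 1171.82982 = 8.88591
γ₂ = 8.88591 − 3 ≈ 5.8859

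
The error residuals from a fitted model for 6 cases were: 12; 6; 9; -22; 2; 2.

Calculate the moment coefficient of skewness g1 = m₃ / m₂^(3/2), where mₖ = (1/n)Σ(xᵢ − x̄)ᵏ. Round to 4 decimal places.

x̄ = (12 + 6 + 9 - 22 + 2 + 2) / 6 = 1.5000
deviations (xᵢ − x̄): 10.5000, 4.5000, 7.5000, -23.5000, 0.5000, 0.5000
Σ(xᵢ − x̄)² = 739.5000 ⇒ m₂ = 739.5000/6 = 123.25000
Σ(xᵢ − x̄)³ = -11307.0000 ⇒ m₃ = -11307.0000/6 = -1884.50000
m₂^(3/2) = 123.25000^(1.5) = 1368.29705
g1 = m₃ / m₂^(3/2) = -1884.50000 / 1368.29705 ≈ -1.3773

-1.3773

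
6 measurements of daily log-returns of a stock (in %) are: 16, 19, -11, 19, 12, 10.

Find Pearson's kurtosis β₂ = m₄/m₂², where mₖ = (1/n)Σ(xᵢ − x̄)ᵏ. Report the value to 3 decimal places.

3.482

x̄ = 10.8333
Σ(xᵢ − x̄)² = 638.8333 ⇒ m₂ = 106.47222
Σ(xᵢ − x̄)⁴ = 236848.8194 ⇒ m₄ = 39474.80324
m₂² = 11336.33410
β₂ = m₄/m₂² = 39474.80324 / 11336.33410 ≈ 3.482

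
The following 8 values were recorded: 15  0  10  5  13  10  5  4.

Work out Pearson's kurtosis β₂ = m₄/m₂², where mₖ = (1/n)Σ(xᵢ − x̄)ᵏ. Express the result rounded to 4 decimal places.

x̄ = 7.7500
Σ(xᵢ − x̄)² = 179.5000 ⇒ m₂ = 22.43750
Σ(xᵢ − x̄)⁴ = 7493.4063 ⇒ m₄ = 936.67578
m₂² = 503.44141
β₂ = m₄/m₂² = 936.67578 / 503.44141 ≈ 1.8605

1.8605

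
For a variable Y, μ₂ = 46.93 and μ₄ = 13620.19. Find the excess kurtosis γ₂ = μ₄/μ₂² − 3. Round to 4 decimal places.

μ₂² = 46.93² = 2202.42490
μ₄/μ₂² = 13620.19 / 2202.42490 = 6.18418
γ₂ = 6.18418 − 3 ≈ 3.1842

3.1842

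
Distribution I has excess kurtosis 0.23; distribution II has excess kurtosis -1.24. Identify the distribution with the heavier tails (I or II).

Higher excess kurtosis ⇒ heavier tails relative to the normal distribution.
0.23 vs -1.24: the larger is 0.23, so I has heavier tails. (I is leptokurtic — heavier-than-normal tails; the other is platykurtic.)

I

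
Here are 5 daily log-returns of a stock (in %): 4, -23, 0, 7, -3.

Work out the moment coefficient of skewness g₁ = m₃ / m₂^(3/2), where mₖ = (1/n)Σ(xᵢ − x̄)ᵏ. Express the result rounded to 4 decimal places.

x̄ = (4 - 23 + 0 + 7 - 3) / 5 = -3.0000
deviations (xᵢ − x̄): 7.0000, -20.0000, 3.0000, 10.0000, 0.0000
Σ(xᵢ − x̄)² = 558.0000 ⇒ m₂ = 558.0000/5 = 111.60000
Σ(xᵢ − x̄)³ = -6630.0000 ⇒ m₃ = -6630.0000/5 = -1326.00000
m₂^(3/2) = 111.60000^(1.5) = 1178.95246
g₁ = m₃ / m₂^(3/2) = -1326.00000 / 1178.95246 ≈ -1.1247

-1.1247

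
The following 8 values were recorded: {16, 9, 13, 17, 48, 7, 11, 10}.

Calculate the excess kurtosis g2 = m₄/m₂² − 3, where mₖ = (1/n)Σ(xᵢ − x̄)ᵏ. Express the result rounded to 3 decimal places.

x̄ = 16.3750
Σ(xᵢ − x̄)² = 1223.8750 ⇒ m₂ = 152.98438
Σ(xᵢ − x̄)⁴ = 1013580.6191 ⇒ m₄ = 126697.57739
m₂² = 23404.21899
g2 = m₄/m₂² − 3 = 5.41345 − 3 ≈ 2.413

2.413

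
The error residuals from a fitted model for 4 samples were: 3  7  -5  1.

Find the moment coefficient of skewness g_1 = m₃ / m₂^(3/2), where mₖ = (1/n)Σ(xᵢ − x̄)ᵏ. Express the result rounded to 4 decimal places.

x̄ = (3 + 7 - 5 + 1) / 4 = 1.5000
deviations (xᵢ − x̄): 1.5000, 5.5000, -6.5000, -0.5000
Σ(xᵢ − x̄)² = 75.0000 ⇒ m₂ = 75.0000/4 = 18.75000
Σ(xᵢ − x̄)³ = -105.0000 ⇒ m₃ = -105.0000/4 = -26.25000
m₂^(3/2) = 18.75000^(1.5) = 81.18988
g_1 = m₃ / m₂^(3/2) = -26.25000 / 81.18988 ≈ -0.3233

-0.3233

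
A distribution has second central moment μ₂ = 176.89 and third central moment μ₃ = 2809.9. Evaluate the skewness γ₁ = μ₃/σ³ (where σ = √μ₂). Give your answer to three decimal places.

σ = √μ₂ = √176.89 = 13.30000
σ³ = μ₂^(3/2) = 2352.63700
γ₁ = μ₃/σ³ = 2809.9 / 2352.63700 ≈ 1.194

1.194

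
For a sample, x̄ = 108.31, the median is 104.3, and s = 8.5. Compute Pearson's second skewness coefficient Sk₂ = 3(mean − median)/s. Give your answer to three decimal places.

1.415

Sk₂ = 3(108.31 − 104.3) / 8.5 = 3 × 4.0100 / 8.5
    = 12.0300 / 8.5 ≈ 1.415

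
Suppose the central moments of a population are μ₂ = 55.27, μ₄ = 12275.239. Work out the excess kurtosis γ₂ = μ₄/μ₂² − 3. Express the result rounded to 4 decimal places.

μ₂² = 55.27² = 3054.77290
μ₄/μ₂² = 12275.239 / 3054.77290 = 4.01838
γ₂ = 4.01838 − 3 ≈ 1.0184

1.0184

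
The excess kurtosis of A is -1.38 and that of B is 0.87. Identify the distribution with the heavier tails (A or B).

Higher excess kurtosis ⇒ heavier tails relative to the normal distribution.
-1.38 vs 0.87: the larger is 0.87, so B has heavier tails. (B is leptokurtic — heavier-than-normal tails; the other is platykurtic.)

B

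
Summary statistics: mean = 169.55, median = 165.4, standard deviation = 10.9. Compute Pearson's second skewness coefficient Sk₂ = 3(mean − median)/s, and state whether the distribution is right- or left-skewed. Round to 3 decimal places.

1.142, right-skewed

Sk₂ = 3(169.55 − 165.4) / 10.9 = 3 × 4.1500 / 10.9
    = 12.4500 / 10.9 ≈ 1.142
Sk₂ > 0 ⇒ mean > median ⇒ right-skewed (positive skew).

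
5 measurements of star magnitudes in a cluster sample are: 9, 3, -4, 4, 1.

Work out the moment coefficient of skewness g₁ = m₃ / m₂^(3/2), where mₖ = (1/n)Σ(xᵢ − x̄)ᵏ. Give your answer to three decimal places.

x̄ = (9 + 3 - 4 + 4 + 1) / 5 = 2.6000
deviations (xᵢ − x̄): 6.4000, 0.4000, -6.6000, 1.4000, -1.6000
Σ(xᵢ − x̄)² = 89.2000 ⇒ m₂ = 89.2000/5 = 17.84000
Σ(xᵢ − x̄)³ = -26.6400 ⇒ m₃ = -26.6400/5 = -5.32800
m₂^(3/2) = 17.84000^(1.5) = 75.35156
g₁ = m₃ / m₂^(3/2) = -5.32800 / 75.35156 ≈ -0.071

-0.071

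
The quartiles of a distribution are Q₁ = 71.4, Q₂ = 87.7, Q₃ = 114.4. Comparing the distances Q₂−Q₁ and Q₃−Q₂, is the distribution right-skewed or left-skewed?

right-skewed

Q₂ − Q₁ = 16.3;  Q₃ − Q₂ = 26.7
Q₃ − Q₂ > Q₂ − Q₁ ⇒ the upper half is more spread out ⇒ right-skewed.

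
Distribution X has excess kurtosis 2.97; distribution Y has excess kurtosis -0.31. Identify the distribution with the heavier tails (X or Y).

Higher excess kurtosis ⇒ heavier tails relative to the normal distribution.
2.97 vs -0.31: the larger is 2.97, so X has heavier tails. (X is leptokurtic — heavier-than-normal tails; the other is platykurtic.)

X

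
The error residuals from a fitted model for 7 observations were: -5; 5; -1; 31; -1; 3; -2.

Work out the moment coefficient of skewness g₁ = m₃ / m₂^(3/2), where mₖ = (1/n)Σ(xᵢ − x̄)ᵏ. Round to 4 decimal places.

1.7437

x̄ = (-5 + 5 - 1 + 31 - 1 + 3 - 2) / 7 = 4.2857
deviations (xᵢ − x̄): -9.2857, 0.7143, -5.2857, 26.7143, -5.2857, -1.2857, -6.2857
Σ(xᵢ − x̄)² = 897.4286 ⇒ m₂ = 897.4286/7 = 128.20408
Σ(xᵢ − x̄)³ = 17718.6122 ⇒ m₃ = 17718.6122/7 = 2531.23032
m₂^(3/2) = 128.20408^(1.5) = 1451.61945
g₁ = m₃ / m₂^(3/2) = 2531.23032 / 1451.61945 ≈ 1.7437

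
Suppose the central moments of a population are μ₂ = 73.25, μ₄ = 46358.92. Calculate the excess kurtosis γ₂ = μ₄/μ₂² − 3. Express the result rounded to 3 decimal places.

μ₂² = 73.25² = 5365.56250
μ₄/μ₂² = 46358.92 / 5365.56250 = 8.64009
γ₂ = 8.64009 − 3 ≈ 5.640

5.640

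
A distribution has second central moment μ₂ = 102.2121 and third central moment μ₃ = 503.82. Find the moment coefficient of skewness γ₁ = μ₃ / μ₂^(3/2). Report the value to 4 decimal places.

0.4876

σ = √μ₂ = √102.2121 = 10.11000
σ³ = μ₂^(3/2) = 1033.36433
γ₁ = μ₃/σ³ = 503.82 / 1033.36433 ≈ 0.4876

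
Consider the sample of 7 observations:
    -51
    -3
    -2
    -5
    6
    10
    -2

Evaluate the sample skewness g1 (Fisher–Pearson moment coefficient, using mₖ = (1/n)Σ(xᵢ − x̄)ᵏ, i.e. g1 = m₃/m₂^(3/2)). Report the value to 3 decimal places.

x̄ = (-51 - 3 - 2 - 5 + 6 + 10 - 2) / 7 = -6.7143
deviations (xᵢ − x̄): -44.2857, 3.7143, 4.7143, 1.7143, 12.7143, 16.7143, 4.7143
Σ(xᵢ − x̄)² = 2463.4286 ⇒ m₂ = 2463.4286/7 = 351.91837
Σ(xᵢ − x̄)³ = -79863.6735 ⇒ m₃ = -79863.6735/7 = -11409.09621
m₂^(3/2) = 351.91837^(1.5) = 6601.80818
g1 = m₃ / m₂^(3/2) = -11409.09621 / 6601.80818 ≈ -1.728

-1.728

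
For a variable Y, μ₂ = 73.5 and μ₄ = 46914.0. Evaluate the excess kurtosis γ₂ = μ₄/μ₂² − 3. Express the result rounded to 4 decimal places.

5.6842

μ₂² = 73.5² = 5402.25000
μ₄/μ₂² = 46914.0 / 5402.25000 = 8.68416
γ₂ = 8.68416 − 3 ≈ 5.6842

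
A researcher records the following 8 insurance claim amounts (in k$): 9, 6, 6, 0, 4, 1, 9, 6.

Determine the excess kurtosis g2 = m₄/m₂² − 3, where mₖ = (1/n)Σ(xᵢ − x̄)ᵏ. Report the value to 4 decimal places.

x̄ = 5.1250
Σ(xᵢ − x̄)² = 76.8750 ⇒ m₂ = 9.60938
Σ(xᵢ − x̄)⁴ = 1433.7129 ⇒ m₄ = 179.21411
m₂² = 92.34009
g2 = m₄/m₂² − 3 = 1.94081 − 3 ≈ -1.0592

-1.0592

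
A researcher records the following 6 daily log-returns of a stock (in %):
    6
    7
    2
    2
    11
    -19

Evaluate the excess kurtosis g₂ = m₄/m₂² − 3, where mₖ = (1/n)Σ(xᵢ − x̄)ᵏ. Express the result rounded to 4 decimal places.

x̄ = 1.5000
Σ(xᵢ − x̄)² = 561.5000 ⇒ m₂ = 93.58333
Σ(xᵢ − x̄)⁴ = 186080.3750 ⇒ m₄ = 31013.39583
m₂² = 8757.84028
g₂ = m₄/m₂² − 3 = 3.54122 − 3 ≈ 0.5412

0.5412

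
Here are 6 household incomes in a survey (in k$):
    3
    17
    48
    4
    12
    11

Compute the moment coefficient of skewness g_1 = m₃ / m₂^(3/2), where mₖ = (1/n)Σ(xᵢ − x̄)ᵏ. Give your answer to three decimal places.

x̄ = (3 + 17 + 48 + 4 + 12 + 11) / 6 = 15.8333
deviations (xᵢ − x̄): -12.8333, 1.1667, 32.1667, -11.8333, -3.8333, -4.8333
Σ(xᵢ − x̄)² = 1378.8333 ⇒ m₂ = 1378.8333/6 = 229.80556
Σ(xᵢ − x̄)³ = 29344.4444 ⇒ m₃ = 29344.4444/6 = 4890.74074
m₂^(3/2) = 229.80556^(1.5) = 3483.70030
g_1 = m₃ / m₂^(3/2) = 4890.74074 / 3483.70030 ≈ 1.404

1.404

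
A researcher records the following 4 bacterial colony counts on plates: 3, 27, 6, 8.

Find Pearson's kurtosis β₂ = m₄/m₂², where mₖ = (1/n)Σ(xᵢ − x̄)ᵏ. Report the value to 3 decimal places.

2.245

x̄ = 11.0000
Σ(xᵢ − x̄)² = 354.0000 ⇒ m₂ = 88.50000
Σ(xᵢ − x̄)⁴ = 70338.0000 ⇒ m₄ = 17584.50000
m₂² = 7832.25000
β₂ = m₄/m₂² = 17584.50000 / 7832.25000 ≈ 2.245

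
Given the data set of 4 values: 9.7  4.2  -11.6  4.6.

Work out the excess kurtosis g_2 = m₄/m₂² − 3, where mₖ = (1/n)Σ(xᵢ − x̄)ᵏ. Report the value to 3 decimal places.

-0.815

x̄ = 1.7250
Σ(xᵢ − x̄)² = 255.5475 ⇒ m₂ = 63.88688
Σ(xᵢ − x̄)⁴ = 35676.8833 ⇒ m₄ = 8919.22083
m₂² = 4081.53280
g_2 = m₄/m₂² − 3 = 2.18526 − 3 ≈ -0.815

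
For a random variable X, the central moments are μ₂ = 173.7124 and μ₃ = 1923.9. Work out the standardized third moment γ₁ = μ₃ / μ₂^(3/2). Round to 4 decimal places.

0.8403

σ = √μ₂ = √173.7124 = 13.18000
σ³ = μ₂^(3/2) = 2289.52943
γ₁ = μ₃/σ³ = 1923.9 / 2289.52943 ≈ 0.8403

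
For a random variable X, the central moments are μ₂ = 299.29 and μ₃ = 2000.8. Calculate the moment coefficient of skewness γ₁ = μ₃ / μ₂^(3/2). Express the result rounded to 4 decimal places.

σ = √μ₂ = √299.29 = 17.30000
σ³ = μ₂^(3/2) = 5177.71700
γ₁ = μ₃/σ³ = 2000.8 / 5177.71700 ≈ 0.3864

0.3864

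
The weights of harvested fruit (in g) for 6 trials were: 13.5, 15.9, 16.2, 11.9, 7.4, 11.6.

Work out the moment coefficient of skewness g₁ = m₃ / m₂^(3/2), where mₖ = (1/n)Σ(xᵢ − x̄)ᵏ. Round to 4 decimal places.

-0.5231

x̄ = (13.5 + 15.9 + 16.2 + 11.9 + 7.4 + 11.6) / 6 = 12.7500
deviations (xᵢ − x̄): 0.7500, 3.1500, 3.4500, -0.8500, -5.3500, -1.1500
Σ(xᵢ − x̄)² = 53.0550 ⇒ m₂ = 53.0550/6 = 8.84250
Σ(xᵢ − x̄)³ = -82.5240 ⇒ m₃ = -82.5240/6 = -13.75400
m₂^(3/2) = 8.84250^(1.5) = 26.29436
g₁ = m₃ / m₂^(3/2) = -13.75400 / 26.29436 ≈ -0.5231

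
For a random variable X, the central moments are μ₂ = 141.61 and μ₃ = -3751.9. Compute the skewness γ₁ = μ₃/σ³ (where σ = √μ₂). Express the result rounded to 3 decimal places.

-2.226

σ = √μ₂ = √141.61 = 11.90000
σ³ = μ₂^(3/2) = 1685.15900
γ₁ = μ₃/σ³ = -3751.9 / 1685.15900 ≈ -2.226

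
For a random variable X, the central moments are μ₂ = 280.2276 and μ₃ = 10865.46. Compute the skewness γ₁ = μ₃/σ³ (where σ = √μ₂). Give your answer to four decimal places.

2.3162

σ = √μ₂ = √280.2276 = 16.74000
σ³ = μ₂^(3/2) = 4691.01002
γ₁ = μ₃/σ³ = 10865.46 / 4691.01002 ≈ 2.3162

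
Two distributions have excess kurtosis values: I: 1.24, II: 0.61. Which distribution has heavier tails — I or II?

Higher excess kurtosis ⇒ heavier tails relative to the normal distribution.
1.24 vs 0.61: the larger is 1.24, so I has heavier tails.

I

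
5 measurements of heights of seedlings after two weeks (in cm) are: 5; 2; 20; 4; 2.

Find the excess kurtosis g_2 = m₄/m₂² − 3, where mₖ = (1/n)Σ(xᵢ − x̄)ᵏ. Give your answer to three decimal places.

x̄ = 6.6000
Σ(xᵢ − x̄)² = 231.2000 ⇒ m₂ = 46.24000
Σ(xᵢ − x̄)⁴ = 33189.5360 ⇒ m₄ = 6637.90720
m₂² = 2138.13760
g_2 = m₄/m₂² − 3 = 3.10453 − 3 ≈ 0.105

0.105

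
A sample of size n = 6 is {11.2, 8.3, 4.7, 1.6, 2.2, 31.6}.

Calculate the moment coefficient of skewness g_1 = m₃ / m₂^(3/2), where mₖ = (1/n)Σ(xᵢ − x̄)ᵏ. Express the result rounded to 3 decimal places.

x̄ = (11.2 + 8.3 + 4.7 + 1.6 + 2.2 + 31.6) / 6 = 9.9333
deviations (xᵢ − x̄): 1.2667, -1.6333, -5.2333, -8.3333, -7.7333, 21.6667
Σ(xᵢ − x̄)² = 630.3533 ⇒ m₂ = 630.3533/6 = 105.05889
Σ(xᵢ − x̄)³ = 8984.4504 ⇒ m₃ = 8984.4504/6 = 1497.40841
m₂^(3/2) = 105.05889^(1.5) = 1076.83510
g_1 = m₃ / m₂^(3/2) = 1497.40841 / 1076.83510 ≈ 1.391

1.391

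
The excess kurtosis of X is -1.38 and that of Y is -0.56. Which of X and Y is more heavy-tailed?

Higher excess kurtosis ⇒ heavier tails relative to the normal distribution.
-1.38 vs -0.56: the larger is -0.56, so Y has heavier tails.

Y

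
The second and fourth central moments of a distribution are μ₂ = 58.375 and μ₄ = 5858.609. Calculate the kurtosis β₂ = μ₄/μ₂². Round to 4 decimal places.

1.7193

μ₂² = 58.375² = 3407.64063
μ₄/μ₂² = 5858.609 / 3407.64063 = 1.71926
β₂ ≈ 1.7193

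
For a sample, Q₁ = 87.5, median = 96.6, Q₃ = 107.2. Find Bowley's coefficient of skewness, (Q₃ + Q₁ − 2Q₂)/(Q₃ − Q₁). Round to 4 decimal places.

0.0761

numerator: Q₃ + Q₁ − 2Q₂ = 107.2 + 87.5 − 2×96.6 = 1.5000
denominator: Q₃ − Q₁ = 107.2 − 87.5 = 19.7000
Bowley skewness = 1.5000 / 19.7000 ≈ 0.0761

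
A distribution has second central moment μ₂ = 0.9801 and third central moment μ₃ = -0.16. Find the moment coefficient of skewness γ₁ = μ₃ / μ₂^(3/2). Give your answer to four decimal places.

-0.1649

σ = √μ₂ = √0.9801 = 0.99000
σ³ = μ₂^(3/2) = 0.97030
γ₁ = μ₃/σ³ = -0.16 / 0.97030 ≈ -0.1649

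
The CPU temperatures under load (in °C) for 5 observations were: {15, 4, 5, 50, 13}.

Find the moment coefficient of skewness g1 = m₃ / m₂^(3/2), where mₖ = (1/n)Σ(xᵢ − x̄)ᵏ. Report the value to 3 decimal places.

1.262

x̄ = (15 + 4 + 5 + 50 + 13) / 5 = 17.4000
deviations (xᵢ − x̄): -2.4000, -13.4000, -12.4000, 32.6000, -4.4000
Σ(xᵢ − x̄)² = 1421.2000 ⇒ m₂ = 1421.2000/5 = 284.24000
Σ(xᵢ − x̄)³ = 30234.2400 ⇒ m₃ = 30234.2400/5 = 6046.84800
m₂^(3/2) = 284.24000^(1.5) = 4792.12118
g1 = m₃ / m₂^(3/2) = 6046.84800 / 4792.12118 ≈ 1.262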